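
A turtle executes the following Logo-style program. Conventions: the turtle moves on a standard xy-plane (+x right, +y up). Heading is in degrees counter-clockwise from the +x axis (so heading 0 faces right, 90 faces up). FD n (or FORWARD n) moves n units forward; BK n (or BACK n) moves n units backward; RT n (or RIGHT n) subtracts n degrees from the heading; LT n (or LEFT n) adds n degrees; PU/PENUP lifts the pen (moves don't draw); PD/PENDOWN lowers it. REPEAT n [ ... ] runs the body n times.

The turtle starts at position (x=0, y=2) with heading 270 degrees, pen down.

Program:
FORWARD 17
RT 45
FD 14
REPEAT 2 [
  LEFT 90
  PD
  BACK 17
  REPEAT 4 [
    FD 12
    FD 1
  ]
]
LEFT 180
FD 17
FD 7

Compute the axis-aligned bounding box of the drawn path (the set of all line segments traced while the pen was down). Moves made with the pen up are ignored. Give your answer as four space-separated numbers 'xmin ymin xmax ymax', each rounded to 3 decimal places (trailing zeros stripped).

Executing turtle program step by step:
Start: pos=(0,2), heading=270, pen down
FD 17: (0,2) -> (0,-15) [heading=270, draw]
RT 45: heading 270 -> 225
FD 14: (0,-15) -> (-9.899,-24.899) [heading=225, draw]
REPEAT 2 [
  -- iteration 1/2 --
  LT 90: heading 225 -> 315
  PD: pen down
  BK 17: (-9.899,-24.899) -> (-21.92,-12.879) [heading=315, draw]
  REPEAT 4 [
    -- iteration 1/4 --
    FD 12: (-21.92,-12.879) -> (-13.435,-21.364) [heading=315, draw]
    FD 1: (-13.435,-21.364) -> (-12.728,-22.071) [heading=315, draw]
    -- iteration 2/4 --
    FD 12: (-12.728,-22.071) -> (-4.243,-30.556) [heading=315, draw]
    FD 1: (-4.243,-30.556) -> (-3.536,-31.263) [heading=315, draw]
    -- iteration 3/4 --
    FD 12: (-3.536,-31.263) -> (4.95,-39.749) [heading=315, draw]
    FD 1: (4.95,-39.749) -> (5.657,-40.456) [heading=315, draw]
    -- iteration 4/4 --
    FD 12: (5.657,-40.456) -> (14.142,-48.941) [heading=315, draw]
    FD 1: (14.142,-48.941) -> (14.849,-49.648) [heading=315, draw]
  ]
  -- iteration 2/2 --
  LT 90: heading 315 -> 45
  PD: pen down
  BK 17: (14.849,-49.648) -> (2.828,-61.669) [heading=45, draw]
  REPEAT 4 [
    -- iteration 1/4 --
    FD 12: (2.828,-61.669) -> (11.314,-53.184) [heading=45, draw]
    FD 1: (11.314,-53.184) -> (12.021,-52.477) [heading=45, draw]
    -- iteration 2/4 --
    FD 12: (12.021,-52.477) -> (20.506,-43.991) [heading=45, draw]
    FD 1: (20.506,-43.991) -> (21.213,-43.284) [heading=45, draw]
    -- iteration 3/4 --
    FD 12: (21.213,-43.284) -> (29.698,-34.799) [heading=45, draw]
    FD 1: (29.698,-34.799) -> (30.406,-34.092) [heading=45, draw]
    -- iteration 4/4 --
    FD 12: (30.406,-34.092) -> (38.891,-25.607) [heading=45, draw]
    FD 1: (38.891,-25.607) -> (39.598,-24.899) [heading=45, draw]
  ]
]
LT 180: heading 45 -> 225
FD 17: (39.598,-24.899) -> (27.577,-36.92) [heading=225, draw]
FD 7: (27.577,-36.92) -> (22.627,-41.87) [heading=225, draw]
Final: pos=(22.627,-41.87), heading=225, 22 segment(s) drawn

Segment endpoints: x in {-21.92, -13.435, -12.728, -9.899, -4.243, -3.536, 0, 0, 2.828, 4.95, 5.657, 11.314, 12.021, 14.142, 14.849, 20.506, 21.213, 22.627, 27.577, 29.698, 30.406, 38.891, 39.598}, y in {-61.669, -53.184, -52.477, -49.648, -48.941, -43.991, -43.284, -41.87, -40.456, -39.749, -36.92, -34.799, -34.092, -31.263, -30.556, -25.607, -24.899, -24.899, -22.071, -21.364, -15, -12.879, 2}
xmin=-21.92, ymin=-61.669, xmax=39.598, ymax=2

Answer: -21.92 -61.669 39.598 2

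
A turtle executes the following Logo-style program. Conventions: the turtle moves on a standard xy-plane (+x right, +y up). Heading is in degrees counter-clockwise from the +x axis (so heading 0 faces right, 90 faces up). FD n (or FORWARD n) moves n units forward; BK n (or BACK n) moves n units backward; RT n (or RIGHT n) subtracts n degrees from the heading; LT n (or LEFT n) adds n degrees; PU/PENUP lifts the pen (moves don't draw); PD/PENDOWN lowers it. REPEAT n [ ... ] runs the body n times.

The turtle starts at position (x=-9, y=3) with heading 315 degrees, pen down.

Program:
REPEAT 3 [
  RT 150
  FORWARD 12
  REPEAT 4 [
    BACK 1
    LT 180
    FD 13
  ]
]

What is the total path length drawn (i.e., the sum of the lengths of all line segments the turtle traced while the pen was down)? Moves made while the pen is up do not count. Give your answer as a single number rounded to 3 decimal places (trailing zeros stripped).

Answer: 204

Derivation:
Executing turtle program step by step:
Start: pos=(-9,3), heading=315, pen down
REPEAT 3 [
  -- iteration 1/3 --
  RT 150: heading 315 -> 165
  FD 12: (-9,3) -> (-20.591,6.106) [heading=165, draw]
  REPEAT 4 [
    -- iteration 1/4 --
    BK 1: (-20.591,6.106) -> (-19.625,5.847) [heading=165, draw]
    LT 180: heading 165 -> 345
    FD 13: (-19.625,5.847) -> (-7.068,2.482) [heading=345, draw]
    -- iteration 2/4 --
    BK 1: (-7.068,2.482) -> (-8.034,2.741) [heading=345, draw]
    LT 180: heading 345 -> 165
    FD 13: (-8.034,2.741) -> (-20.591,6.106) [heading=165, draw]
    -- iteration 3/4 --
    BK 1: (-20.591,6.106) -> (-19.625,5.847) [heading=165, draw]
    LT 180: heading 165 -> 345
    FD 13: (-19.625,5.847) -> (-7.068,2.482) [heading=345, draw]
    -- iteration 4/4 --
    BK 1: (-7.068,2.482) -> (-8.034,2.741) [heading=345, draw]
    LT 180: heading 345 -> 165
    FD 13: (-8.034,2.741) -> (-20.591,6.106) [heading=165, draw]
  ]
  -- iteration 2/3 --
  RT 150: heading 165 -> 15
  FD 12: (-20.591,6.106) -> (-9,9.212) [heading=15, draw]
  REPEAT 4 [
    -- iteration 1/4 --
    BK 1: (-9,9.212) -> (-9.966,8.953) [heading=15, draw]
    LT 180: heading 15 -> 195
    FD 13: (-9.966,8.953) -> (-22.523,5.588) [heading=195, draw]
    -- iteration 2/4 --
    BK 1: (-22.523,5.588) -> (-21.557,5.847) [heading=195, draw]
    LT 180: heading 195 -> 15
    FD 13: (-21.557,5.847) -> (-9,9.212) [heading=15, draw]
    -- iteration 3/4 --
    BK 1: (-9,9.212) -> (-9.966,8.953) [heading=15, draw]
    LT 180: heading 15 -> 195
    FD 13: (-9.966,8.953) -> (-22.523,5.588) [heading=195, draw]
    -- iteration 4/4 --
    BK 1: (-22.523,5.588) -> (-21.557,5.847) [heading=195, draw]
    LT 180: heading 195 -> 15
    FD 13: (-21.557,5.847) -> (-9,9.212) [heading=15, draw]
  ]
  -- iteration 3/3 --
  RT 150: heading 15 -> 225
  FD 12: (-9,9.212) -> (-17.485,0.726) [heading=225, draw]
  REPEAT 4 [
    -- iteration 1/4 --
    BK 1: (-17.485,0.726) -> (-16.778,1.433) [heading=225, draw]
    LT 180: heading 225 -> 45
    FD 13: (-16.778,1.433) -> (-7.586,10.626) [heading=45, draw]
    -- iteration 2/4 --
    BK 1: (-7.586,10.626) -> (-8.293,9.919) [heading=45, draw]
    LT 180: heading 45 -> 225
    FD 13: (-8.293,9.919) -> (-17.485,0.726) [heading=225, draw]
    -- iteration 3/4 --
    BK 1: (-17.485,0.726) -> (-16.778,1.433) [heading=225, draw]
    LT 180: heading 225 -> 45
    FD 13: (-16.778,1.433) -> (-7.586,10.626) [heading=45, draw]
    -- iteration 4/4 --
    BK 1: (-7.586,10.626) -> (-8.293,9.919) [heading=45, draw]
    LT 180: heading 45 -> 225
    FD 13: (-8.293,9.919) -> (-17.485,0.726) [heading=225, draw]
  ]
]
Final: pos=(-17.485,0.726), heading=225, 27 segment(s) drawn

Segment lengths:
  seg 1: (-9,3) -> (-20.591,6.106), length = 12
  seg 2: (-20.591,6.106) -> (-19.625,5.847), length = 1
  seg 3: (-19.625,5.847) -> (-7.068,2.482), length = 13
  seg 4: (-7.068,2.482) -> (-8.034,2.741), length = 1
  seg 5: (-8.034,2.741) -> (-20.591,6.106), length = 13
  seg 6: (-20.591,6.106) -> (-19.625,5.847), length = 1
  seg 7: (-19.625,5.847) -> (-7.068,2.482), length = 13
  seg 8: (-7.068,2.482) -> (-8.034,2.741), length = 1
  seg 9: (-8.034,2.741) -> (-20.591,6.106), length = 13
  seg 10: (-20.591,6.106) -> (-9,9.212), length = 12
  seg 11: (-9,9.212) -> (-9.966,8.953), length = 1
  seg 12: (-9.966,8.953) -> (-22.523,5.588), length = 13
  seg 13: (-22.523,5.588) -> (-21.557,5.847), length = 1
  seg 14: (-21.557,5.847) -> (-9,9.212), length = 13
  seg 15: (-9,9.212) -> (-9.966,8.953), length = 1
  seg 16: (-9.966,8.953) -> (-22.523,5.588), length = 13
  seg 17: (-22.523,5.588) -> (-21.557,5.847), length = 1
  seg 18: (-21.557,5.847) -> (-9,9.212), length = 13
  seg 19: (-9,9.212) -> (-17.485,0.726), length = 12
  seg 20: (-17.485,0.726) -> (-16.778,1.433), length = 1
  seg 21: (-16.778,1.433) -> (-7.586,10.626), length = 13
  seg 22: (-7.586,10.626) -> (-8.293,9.919), length = 1
  seg 23: (-8.293,9.919) -> (-17.485,0.726), length = 13
  seg 24: (-17.485,0.726) -> (-16.778,1.433), length = 1
  seg 25: (-16.778,1.433) -> (-7.586,10.626), length = 13
  seg 26: (-7.586,10.626) -> (-8.293,9.919), length = 1
  seg 27: (-8.293,9.919) -> (-17.485,0.726), length = 13
Total = 204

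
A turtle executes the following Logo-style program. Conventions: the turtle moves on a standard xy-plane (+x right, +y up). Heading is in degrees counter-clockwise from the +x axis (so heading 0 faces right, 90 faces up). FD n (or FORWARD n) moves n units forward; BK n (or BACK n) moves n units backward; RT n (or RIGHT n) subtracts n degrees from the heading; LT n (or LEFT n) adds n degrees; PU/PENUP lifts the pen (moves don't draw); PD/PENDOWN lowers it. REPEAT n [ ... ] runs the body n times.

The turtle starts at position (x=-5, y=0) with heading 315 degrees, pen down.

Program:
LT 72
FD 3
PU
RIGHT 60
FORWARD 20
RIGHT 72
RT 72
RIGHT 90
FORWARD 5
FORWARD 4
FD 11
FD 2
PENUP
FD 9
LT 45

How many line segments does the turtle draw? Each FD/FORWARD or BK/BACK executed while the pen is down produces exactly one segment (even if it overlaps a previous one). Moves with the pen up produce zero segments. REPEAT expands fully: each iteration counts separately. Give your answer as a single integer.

Executing turtle program step by step:
Start: pos=(-5,0), heading=315, pen down
LT 72: heading 315 -> 27
FD 3: (-5,0) -> (-2.327,1.362) [heading=27, draw]
PU: pen up
RT 60: heading 27 -> 327
FD 20: (-2.327,1.362) -> (14.446,-9.531) [heading=327, move]
RT 72: heading 327 -> 255
RT 72: heading 255 -> 183
RT 90: heading 183 -> 93
FD 5: (14.446,-9.531) -> (14.185,-4.538) [heading=93, move]
FD 4: (14.185,-4.538) -> (13.975,-0.543) [heading=93, move]
FD 11: (13.975,-0.543) -> (13.4,10.442) [heading=93, move]
FD 2: (13.4,10.442) -> (13.295,12.439) [heading=93, move]
PU: pen up
FD 9: (13.295,12.439) -> (12.824,21.427) [heading=93, move]
LT 45: heading 93 -> 138
Final: pos=(12.824,21.427), heading=138, 1 segment(s) drawn
Segments drawn: 1

Answer: 1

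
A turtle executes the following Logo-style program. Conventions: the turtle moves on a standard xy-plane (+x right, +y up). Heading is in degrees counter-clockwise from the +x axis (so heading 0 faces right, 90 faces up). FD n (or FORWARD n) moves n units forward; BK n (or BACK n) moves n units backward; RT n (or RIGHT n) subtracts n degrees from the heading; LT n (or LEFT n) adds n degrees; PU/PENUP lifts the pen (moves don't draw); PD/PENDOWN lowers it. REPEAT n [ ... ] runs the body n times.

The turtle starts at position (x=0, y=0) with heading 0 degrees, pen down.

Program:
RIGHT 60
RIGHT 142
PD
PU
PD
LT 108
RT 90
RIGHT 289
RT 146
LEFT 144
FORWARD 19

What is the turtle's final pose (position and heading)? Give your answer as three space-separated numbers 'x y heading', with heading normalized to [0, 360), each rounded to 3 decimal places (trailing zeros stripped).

Answer: -8.03 -17.22 245

Derivation:
Executing turtle program step by step:
Start: pos=(0,0), heading=0, pen down
RT 60: heading 0 -> 300
RT 142: heading 300 -> 158
PD: pen down
PU: pen up
PD: pen down
LT 108: heading 158 -> 266
RT 90: heading 266 -> 176
RT 289: heading 176 -> 247
RT 146: heading 247 -> 101
LT 144: heading 101 -> 245
FD 19: (0,0) -> (-8.03,-17.22) [heading=245, draw]
Final: pos=(-8.03,-17.22), heading=245, 1 segment(s) drawn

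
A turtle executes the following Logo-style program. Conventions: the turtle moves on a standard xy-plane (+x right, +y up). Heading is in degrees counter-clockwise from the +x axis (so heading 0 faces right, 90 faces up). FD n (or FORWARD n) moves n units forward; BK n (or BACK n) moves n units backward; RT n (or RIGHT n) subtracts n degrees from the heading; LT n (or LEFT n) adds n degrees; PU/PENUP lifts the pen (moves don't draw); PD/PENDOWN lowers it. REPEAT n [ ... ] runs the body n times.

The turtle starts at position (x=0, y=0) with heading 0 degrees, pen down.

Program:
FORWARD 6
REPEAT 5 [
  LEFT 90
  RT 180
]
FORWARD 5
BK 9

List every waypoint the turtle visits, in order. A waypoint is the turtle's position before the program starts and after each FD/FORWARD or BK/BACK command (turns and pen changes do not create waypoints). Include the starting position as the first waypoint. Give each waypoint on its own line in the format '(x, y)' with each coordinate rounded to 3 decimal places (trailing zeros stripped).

Executing turtle program step by step:
Start: pos=(0,0), heading=0, pen down
FD 6: (0,0) -> (6,0) [heading=0, draw]
REPEAT 5 [
  -- iteration 1/5 --
  LT 90: heading 0 -> 90
  RT 180: heading 90 -> 270
  -- iteration 2/5 --
  LT 90: heading 270 -> 0
  RT 180: heading 0 -> 180
  -- iteration 3/5 --
  LT 90: heading 180 -> 270
  RT 180: heading 270 -> 90
  -- iteration 4/5 --
  LT 90: heading 90 -> 180
  RT 180: heading 180 -> 0
  -- iteration 5/5 --
  LT 90: heading 0 -> 90
  RT 180: heading 90 -> 270
]
FD 5: (6,0) -> (6,-5) [heading=270, draw]
BK 9: (6,-5) -> (6,4) [heading=270, draw]
Final: pos=(6,4), heading=270, 3 segment(s) drawn
Waypoints (4 total):
(0, 0)
(6, 0)
(6, -5)
(6, 4)

Answer: (0, 0)
(6, 0)
(6, -5)
(6, 4)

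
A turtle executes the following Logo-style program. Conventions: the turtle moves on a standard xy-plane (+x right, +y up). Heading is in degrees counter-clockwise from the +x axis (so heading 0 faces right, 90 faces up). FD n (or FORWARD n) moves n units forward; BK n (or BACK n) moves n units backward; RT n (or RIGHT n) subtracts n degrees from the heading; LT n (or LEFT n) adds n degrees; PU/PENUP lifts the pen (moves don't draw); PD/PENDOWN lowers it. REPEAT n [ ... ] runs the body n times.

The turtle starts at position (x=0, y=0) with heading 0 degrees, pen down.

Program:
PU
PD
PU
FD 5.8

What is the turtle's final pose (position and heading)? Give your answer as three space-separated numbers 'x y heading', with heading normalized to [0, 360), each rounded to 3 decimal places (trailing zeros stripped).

Executing turtle program step by step:
Start: pos=(0,0), heading=0, pen down
PU: pen up
PD: pen down
PU: pen up
FD 5.8: (0,0) -> (5.8,0) [heading=0, move]
Final: pos=(5.8,0), heading=0, 0 segment(s) drawn

Answer: 5.8 0 0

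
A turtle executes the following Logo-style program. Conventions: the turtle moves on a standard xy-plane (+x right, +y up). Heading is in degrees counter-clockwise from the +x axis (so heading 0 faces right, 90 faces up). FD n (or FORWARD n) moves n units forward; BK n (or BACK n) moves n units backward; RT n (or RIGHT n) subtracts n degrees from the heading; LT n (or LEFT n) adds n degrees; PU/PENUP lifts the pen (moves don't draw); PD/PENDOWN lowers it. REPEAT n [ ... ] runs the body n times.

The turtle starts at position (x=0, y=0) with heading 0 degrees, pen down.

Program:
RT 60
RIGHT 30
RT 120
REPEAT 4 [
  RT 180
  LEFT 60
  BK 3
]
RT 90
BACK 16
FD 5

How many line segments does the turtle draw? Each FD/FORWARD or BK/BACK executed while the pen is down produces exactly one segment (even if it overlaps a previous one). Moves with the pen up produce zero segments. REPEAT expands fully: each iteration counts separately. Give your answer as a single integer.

Answer: 6

Derivation:
Executing turtle program step by step:
Start: pos=(0,0), heading=0, pen down
RT 60: heading 0 -> 300
RT 30: heading 300 -> 270
RT 120: heading 270 -> 150
REPEAT 4 [
  -- iteration 1/4 --
  RT 180: heading 150 -> 330
  LT 60: heading 330 -> 30
  BK 3: (0,0) -> (-2.598,-1.5) [heading=30, draw]
  -- iteration 2/4 --
  RT 180: heading 30 -> 210
  LT 60: heading 210 -> 270
  BK 3: (-2.598,-1.5) -> (-2.598,1.5) [heading=270, draw]
  -- iteration 3/4 --
  RT 180: heading 270 -> 90
  LT 60: heading 90 -> 150
  BK 3: (-2.598,1.5) -> (0,0) [heading=150, draw]
  -- iteration 4/4 --
  RT 180: heading 150 -> 330
  LT 60: heading 330 -> 30
  BK 3: (0,0) -> (-2.598,-1.5) [heading=30, draw]
]
RT 90: heading 30 -> 300
BK 16: (-2.598,-1.5) -> (-10.598,12.356) [heading=300, draw]
FD 5: (-10.598,12.356) -> (-8.098,8.026) [heading=300, draw]
Final: pos=(-8.098,8.026), heading=300, 6 segment(s) drawn
Segments drawn: 6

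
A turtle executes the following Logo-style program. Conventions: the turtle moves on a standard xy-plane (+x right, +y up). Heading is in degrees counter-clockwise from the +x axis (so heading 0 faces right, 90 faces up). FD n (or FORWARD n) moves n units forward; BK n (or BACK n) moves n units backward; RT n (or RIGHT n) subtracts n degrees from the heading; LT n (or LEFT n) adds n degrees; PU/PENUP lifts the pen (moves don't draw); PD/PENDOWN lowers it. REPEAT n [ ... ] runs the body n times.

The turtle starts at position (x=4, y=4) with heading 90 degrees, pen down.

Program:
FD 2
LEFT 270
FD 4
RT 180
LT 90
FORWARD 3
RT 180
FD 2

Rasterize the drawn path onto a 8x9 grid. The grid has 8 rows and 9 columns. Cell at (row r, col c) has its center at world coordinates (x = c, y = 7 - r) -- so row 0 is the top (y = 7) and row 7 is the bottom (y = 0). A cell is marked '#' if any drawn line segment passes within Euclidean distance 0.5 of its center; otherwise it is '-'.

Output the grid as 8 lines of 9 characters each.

Segment 0: (4,4) -> (4,6)
Segment 1: (4,6) -> (8,6)
Segment 2: (8,6) -> (8,3)
Segment 3: (8,3) -> (8,5)

Answer: ---------
----#####
----#---#
----#---#
--------#
---------
---------
---------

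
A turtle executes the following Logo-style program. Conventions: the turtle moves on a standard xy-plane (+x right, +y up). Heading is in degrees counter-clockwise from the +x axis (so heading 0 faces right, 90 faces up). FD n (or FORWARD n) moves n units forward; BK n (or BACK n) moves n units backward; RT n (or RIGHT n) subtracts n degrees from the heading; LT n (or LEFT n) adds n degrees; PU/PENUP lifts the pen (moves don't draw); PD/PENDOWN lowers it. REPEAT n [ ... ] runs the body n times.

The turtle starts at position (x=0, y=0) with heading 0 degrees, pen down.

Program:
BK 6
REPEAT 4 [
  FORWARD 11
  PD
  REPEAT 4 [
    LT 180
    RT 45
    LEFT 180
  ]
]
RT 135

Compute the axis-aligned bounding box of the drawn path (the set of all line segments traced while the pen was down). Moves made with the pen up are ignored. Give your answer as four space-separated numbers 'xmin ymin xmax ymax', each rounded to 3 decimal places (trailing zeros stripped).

Executing turtle program step by step:
Start: pos=(0,0), heading=0, pen down
BK 6: (0,0) -> (-6,0) [heading=0, draw]
REPEAT 4 [
  -- iteration 1/4 --
  FD 11: (-6,0) -> (5,0) [heading=0, draw]
  PD: pen down
  REPEAT 4 [
    -- iteration 1/4 --
    LT 180: heading 0 -> 180
    RT 45: heading 180 -> 135
    LT 180: heading 135 -> 315
    -- iteration 2/4 --
    LT 180: heading 315 -> 135
    RT 45: heading 135 -> 90
    LT 180: heading 90 -> 270
    -- iteration 3/4 --
    LT 180: heading 270 -> 90
    RT 45: heading 90 -> 45
    LT 180: heading 45 -> 225
    -- iteration 4/4 --
    LT 180: heading 225 -> 45
    RT 45: heading 45 -> 0
    LT 180: heading 0 -> 180
  ]
  -- iteration 2/4 --
  FD 11: (5,0) -> (-6,0) [heading=180, draw]
  PD: pen down
  REPEAT 4 [
    -- iteration 1/4 --
    LT 180: heading 180 -> 0
    RT 45: heading 0 -> 315
    LT 180: heading 315 -> 135
    -- iteration 2/4 --
    LT 180: heading 135 -> 315
    RT 45: heading 315 -> 270
    LT 180: heading 270 -> 90
    -- iteration 3/4 --
    LT 180: heading 90 -> 270
    RT 45: heading 270 -> 225
    LT 180: heading 225 -> 45
    -- iteration 4/4 --
    LT 180: heading 45 -> 225
    RT 45: heading 225 -> 180
    LT 180: heading 180 -> 0
  ]
  -- iteration 3/4 --
  FD 11: (-6,0) -> (5,0) [heading=0, draw]
  PD: pen down
  REPEAT 4 [
    -- iteration 1/4 --
    LT 180: heading 0 -> 180
    RT 45: heading 180 -> 135
    LT 180: heading 135 -> 315
    -- iteration 2/4 --
    LT 180: heading 315 -> 135
    RT 45: heading 135 -> 90
    LT 180: heading 90 -> 270
    -- iteration 3/4 --
    LT 180: heading 270 -> 90
    RT 45: heading 90 -> 45
    LT 180: heading 45 -> 225
    -- iteration 4/4 --
    LT 180: heading 225 -> 45
    RT 45: heading 45 -> 0
    LT 180: heading 0 -> 180
  ]
  -- iteration 4/4 --
  FD 11: (5,0) -> (-6,0) [heading=180, draw]
  PD: pen down
  REPEAT 4 [
    -- iteration 1/4 --
    LT 180: heading 180 -> 0
    RT 45: heading 0 -> 315
    LT 180: heading 315 -> 135
    -- iteration 2/4 --
    LT 180: heading 135 -> 315
    RT 45: heading 315 -> 270
    LT 180: heading 270 -> 90
    -- iteration 3/4 --
    LT 180: heading 90 -> 270
    RT 45: heading 270 -> 225
    LT 180: heading 225 -> 45
    -- iteration 4/4 --
    LT 180: heading 45 -> 225
    RT 45: heading 225 -> 180
    LT 180: heading 180 -> 0
  ]
]
RT 135: heading 0 -> 225
Final: pos=(-6,0), heading=225, 5 segment(s) drawn

Segment endpoints: x in {-6, 0, 5}, y in {0, 0, 0, 0}
xmin=-6, ymin=0, xmax=5, ymax=0

Answer: -6 0 5 0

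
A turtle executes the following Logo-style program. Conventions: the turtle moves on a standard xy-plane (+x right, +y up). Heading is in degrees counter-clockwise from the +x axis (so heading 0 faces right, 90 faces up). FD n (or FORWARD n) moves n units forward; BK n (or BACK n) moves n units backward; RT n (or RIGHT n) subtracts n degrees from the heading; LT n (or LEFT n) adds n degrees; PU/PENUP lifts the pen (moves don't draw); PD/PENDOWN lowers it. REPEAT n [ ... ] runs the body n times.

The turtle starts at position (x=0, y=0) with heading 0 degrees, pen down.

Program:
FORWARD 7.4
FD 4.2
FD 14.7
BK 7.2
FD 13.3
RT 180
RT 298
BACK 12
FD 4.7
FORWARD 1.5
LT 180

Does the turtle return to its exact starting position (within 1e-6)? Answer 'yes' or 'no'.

Answer: no

Derivation:
Executing turtle program step by step:
Start: pos=(0,0), heading=0, pen down
FD 7.4: (0,0) -> (7.4,0) [heading=0, draw]
FD 4.2: (7.4,0) -> (11.6,0) [heading=0, draw]
FD 14.7: (11.6,0) -> (26.3,0) [heading=0, draw]
BK 7.2: (26.3,0) -> (19.1,0) [heading=0, draw]
FD 13.3: (19.1,0) -> (32.4,0) [heading=0, draw]
RT 180: heading 0 -> 180
RT 298: heading 180 -> 242
BK 12: (32.4,0) -> (38.034,10.595) [heading=242, draw]
FD 4.7: (38.034,10.595) -> (35.827,6.446) [heading=242, draw]
FD 1.5: (35.827,6.446) -> (35.123,5.121) [heading=242, draw]
LT 180: heading 242 -> 62
Final: pos=(35.123,5.121), heading=62, 8 segment(s) drawn

Start position: (0, 0)
Final position: (35.123, 5.121)
Distance = 35.494; >= 1e-6 -> NOT closed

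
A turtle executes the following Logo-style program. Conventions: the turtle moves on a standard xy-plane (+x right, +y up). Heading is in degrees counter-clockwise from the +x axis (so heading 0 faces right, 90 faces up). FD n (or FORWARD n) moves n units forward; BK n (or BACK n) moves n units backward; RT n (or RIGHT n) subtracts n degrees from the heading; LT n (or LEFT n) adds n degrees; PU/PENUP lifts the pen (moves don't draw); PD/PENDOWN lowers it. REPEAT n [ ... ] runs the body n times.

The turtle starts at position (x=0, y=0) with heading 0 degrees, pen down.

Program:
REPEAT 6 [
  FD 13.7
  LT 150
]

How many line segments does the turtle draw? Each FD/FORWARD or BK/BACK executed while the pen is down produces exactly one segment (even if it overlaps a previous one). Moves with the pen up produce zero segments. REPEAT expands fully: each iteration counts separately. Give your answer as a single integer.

Executing turtle program step by step:
Start: pos=(0,0), heading=0, pen down
REPEAT 6 [
  -- iteration 1/6 --
  FD 13.7: (0,0) -> (13.7,0) [heading=0, draw]
  LT 150: heading 0 -> 150
  -- iteration 2/6 --
  FD 13.7: (13.7,0) -> (1.835,6.85) [heading=150, draw]
  LT 150: heading 150 -> 300
  -- iteration 3/6 --
  FD 13.7: (1.835,6.85) -> (8.685,-5.015) [heading=300, draw]
  LT 150: heading 300 -> 90
  -- iteration 4/6 --
  FD 13.7: (8.685,-5.015) -> (8.685,8.685) [heading=90, draw]
  LT 150: heading 90 -> 240
  -- iteration 5/6 --
  FD 13.7: (8.685,8.685) -> (1.835,-3.179) [heading=240, draw]
  LT 150: heading 240 -> 30
  -- iteration 6/6 --
  FD 13.7: (1.835,-3.179) -> (13.7,3.671) [heading=30, draw]
  LT 150: heading 30 -> 180
]
Final: pos=(13.7,3.671), heading=180, 6 segment(s) drawn
Segments drawn: 6

Answer: 6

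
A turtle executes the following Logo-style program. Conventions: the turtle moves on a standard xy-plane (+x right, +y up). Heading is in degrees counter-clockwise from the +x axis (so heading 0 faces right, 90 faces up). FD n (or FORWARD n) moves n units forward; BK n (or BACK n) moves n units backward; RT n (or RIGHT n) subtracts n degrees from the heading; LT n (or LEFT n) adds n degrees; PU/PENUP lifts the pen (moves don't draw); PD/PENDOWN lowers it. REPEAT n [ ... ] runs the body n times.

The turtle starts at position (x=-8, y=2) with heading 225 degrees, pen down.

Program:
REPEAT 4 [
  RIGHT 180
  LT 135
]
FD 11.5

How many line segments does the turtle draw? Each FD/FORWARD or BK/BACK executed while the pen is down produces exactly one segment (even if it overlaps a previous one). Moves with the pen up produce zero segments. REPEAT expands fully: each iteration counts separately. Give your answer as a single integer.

Answer: 1

Derivation:
Executing turtle program step by step:
Start: pos=(-8,2), heading=225, pen down
REPEAT 4 [
  -- iteration 1/4 --
  RT 180: heading 225 -> 45
  LT 135: heading 45 -> 180
  -- iteration 2/4 --
  RT 180: heading 180 -> 0
  LT 135: heading 0 -> 135
  -- iteration 3/4 --
  RT 180: heading 135 -> 315
  LT 135: heading 315 -> 90
  -- iteration 4/4 --
  RT 180: heading 90 -> 270
  LT 135: heading 270 -> 45
]
FD 11.5: (-8,2) -> (0.132,10.132) [heading=45, draw]
Final: pos=(0.132,10.132), heading=45, 1 segment(s) drawn
Segments drawn: 1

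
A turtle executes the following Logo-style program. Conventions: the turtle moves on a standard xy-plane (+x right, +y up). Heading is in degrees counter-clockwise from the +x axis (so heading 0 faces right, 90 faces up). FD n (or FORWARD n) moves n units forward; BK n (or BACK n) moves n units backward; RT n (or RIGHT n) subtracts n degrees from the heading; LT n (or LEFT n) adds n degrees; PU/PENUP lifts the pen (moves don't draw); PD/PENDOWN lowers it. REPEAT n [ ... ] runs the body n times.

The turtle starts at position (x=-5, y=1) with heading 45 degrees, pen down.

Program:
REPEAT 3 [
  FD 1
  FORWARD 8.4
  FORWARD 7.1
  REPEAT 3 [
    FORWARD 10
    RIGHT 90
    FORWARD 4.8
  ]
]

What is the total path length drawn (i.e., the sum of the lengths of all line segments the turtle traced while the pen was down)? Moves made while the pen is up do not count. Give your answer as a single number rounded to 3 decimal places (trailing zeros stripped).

Executing turtle program step by step:
Start: pos=(-5,1), heading=45, pen down
REPEAT 3 [
  -- iteration 1/3 --
  FD 1: (-5,1) -> (-4.293,1.707) [heading=45, draw]
  FD 8.4: (-4.293,1.707) -> (1.647,7.647) [heading=45, draw]
  FD 7.1: (1.647,7.647) -> (6.667,12.667) [heading=45, draw]
  REPEAT 3 [
    -- iteration 1/3 --
    FD 10: (6.667,12.667) -> (13.738,19.738) [heading=45, draw]
    RT 90: heading 45 -> 315
    FD 4.8: (13.738,19.738) -> (17.132,16.344) [heading=315, draw]
    -- iteration 2/3 --
    FD 10: (17.132,16.344) -> (24.204,9.273) [heading=315, draw]
    RT 90: heading 315 -> 225
    FD 4.8: (24.204,9.273) -> (20.809,5.879) [heading=225, draw]
    -- iteration 3/3 --
    FD 10: (20.809,5.879) -> (13.738,-1.192) [heading=225, draw]
    RT 90: heading 225 -> 135
    FD 4.8: (13.738,-1.192) -> (10.344,2.202) [heading=135, draw]
  ]
  -- iteration 2/3 --
  FD 1: (10.344,2.202) -> (9.637,2.909) [heading=135, draw]
  FD 8.4: (9.637,2.909) -> (3.697,8.849) [heading=135, draw]
  FD 7.1: (3.697,8.849) -> (-1.323,13.869) [heading=135, draw]
  REPEAT 3 [
    -- iteration 1/3 --
    FD 10: (-1.323,13.869) -> (-8.394,20.94) [heading=135, draw]
    RT 90: heading 135 -> 45
    FD 4.8: (-8.394,20.94) -> (-5,24.335) [heading=45, draw]
    -- iteration 2/3 --
    FD 10: (-5,24.335) -> (2.071,31.406) [heading=45, draw]
    RT 90: heading 45 -> 315
    FD 4.8: (2.071,31.406) -> (5.465,28.011) [heading=315, draw]
    -- iteration 3/3 --
    FD 10: (5.465,28.011) -> (12.536,20.94) [heading=315, draw]
    RT 90: heading 315 -> 225
    FD 4.8: (12.536,20.94) -> (9.142,17.546) [heading=225, draw]
  ]
  -- iteration 3/3 --
  FD 1: (9.142,17.546) -> (8.435,16.839) [heading=225, draw]
  FD 8.4: (8.435,16.839) -> (2.495,10.899) [heading=225, draw]
  FD 7.1: (2.495,10.899) -> (-2.525,5.879) [heading=225, draw]
  REPEAT 3 [
    -- iteration 1/3 --
    FD 10: (-2.525,5.879) -> (-9.596,-1.192) [heading=225, draw]
    RT 90: heading 225 -> 135
    FD 4.8: (-9.596,-1.192) -> (-12.99,2.202) [heading=135, draw]
    -- iteration 2/3 --
    FD 10: (-12.99,2.202) -> (-20.061,9.273) [heading=135, draw]
    RT 90: heading 135 -> 45
    FD 4.8: (-20.061,9.273) -> (-16.667,12.667) [heading=45, draw]
    -- iteration 3/3 --
    FD 10: (-16.667,12.667) -> (-9.596,19.738) [heading=45, draw]
    RT 90: heading 45 -> 315
    FD 4.8: (-9.596,19.738) -> (-6.202,16.344) [heading=315, draw]
  ]
]
Final: pos=(-6.202,16.344), heading=315, 27 segment(s) drawn

Segment lengths:
  seg 1: (-5,1) -> (-4.293,1.707), length = 1
  seg 2: (-4.293,1.707) -> (1.647,7.647), length = 8.4
  seg 3: (1.647,7.647) -> (6.667,12.667), length = 7.1
  seg 4: (6.667,12.667) -> (13.738,19.738), length = 10
  seg 5: (13.738,19.738) -> (17.132,16.344), length = 4.8
  seg 6: (17.132,16.344) -> (24.204,9.273), length = 10
  seg 7: (24.204,9.273) -> (20.809,5.879), length = 4.8
  seg 8: (20.809,5.879) -> (13.738,-1.192), length = 10
  seg 9: (13.738,-1.192) -> (10.344,2.202), length = 4.8
  seg 10: (10.344,2.202) -> (9.637,2.909), length = 1
  seg 11: (9.637,2.909) -> (3.697,8.849), length = 8.4
  seg 12: (3.697,8.849) -> (-1.323,13.869), length = 7.1
  seg 13: (-1.323,13.869) -> (-8.394,20.94), length = 10
  seg 14: (-8.394,20.94) -> (-5,24.335), length = 4.8
  seg 15: (-5,24.335) -> (2.071,31.406), length = 10
  seg 16: (2.071,31.406) -> (5.465,28.011), length = 4.8
  seg 17: (5.465,28.011) -> (12.536,20.94), length = 10
  seg 18: (12.536,20.94) -> (9.142,17.546), length = 4.8
  seg 19: (9.142,17.546) -> (8.435,16.839), length = 1
  seg 20: (8.435,16.839) -> (2.495,10.899), length = 8.4
  seg 21: (2.495,10.899) -> (-2.525,5.879), length = 7.1
  seg 22: (-2.525,5.879) -> (-9.596,-1.192), length = 10
  seg 23: (-9.596,-1.192) -> (-12.99,2.202), length = 4.8
  seg 24: (-12.99,2.202) -> (-20.061,9.273), length = 10
  seg 25: (-20.061,9.273) -> (-16.667,12.667), length = 4.8
  seg 26: (-16.667,12.667) -> (-9.596,19.738), length = 10
  seg 27: (-9.596,19.738) -> (-6.202,16.344), length = 4.8
Total = 182.7

Answer: 182.7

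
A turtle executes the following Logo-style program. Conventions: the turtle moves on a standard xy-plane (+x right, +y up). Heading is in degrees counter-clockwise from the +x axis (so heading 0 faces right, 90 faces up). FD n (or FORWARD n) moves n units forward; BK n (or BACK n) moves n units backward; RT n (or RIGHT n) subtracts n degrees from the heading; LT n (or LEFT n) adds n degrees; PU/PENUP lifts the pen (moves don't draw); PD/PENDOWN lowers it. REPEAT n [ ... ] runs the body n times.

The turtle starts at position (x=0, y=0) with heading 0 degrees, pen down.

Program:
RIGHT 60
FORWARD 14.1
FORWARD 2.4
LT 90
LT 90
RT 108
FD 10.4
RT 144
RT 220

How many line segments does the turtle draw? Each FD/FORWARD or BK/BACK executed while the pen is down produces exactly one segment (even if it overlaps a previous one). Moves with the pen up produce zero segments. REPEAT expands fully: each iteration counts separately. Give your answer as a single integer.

Answer: 3

Derivation:
Executing turtle program step by step:
Start: pos=(0,0), heading=0, pen down
RT 60: heading 0 -> 300
FD 14.1: (0,0) -> (7.05,-12.211) [heading=300, draw]
FD 2.4: (7.05,-12.211) -> (8.25,-14.289) [heading=300, draw]
LT 90: heading 300 -> 30
LT 90: heading 30 -> 120
RT 108: heading 120 -> 12
FD 10.4: (8.25,-14.289) -> (18.423,-12.127) [heading=12, draw]
RT 144: heading 12 -> 228
RT 220: heading 228 -> 8
Final: pos=(18.423,-12.127), heading=8, 3 segment(s) drawn
Segments drawn: 3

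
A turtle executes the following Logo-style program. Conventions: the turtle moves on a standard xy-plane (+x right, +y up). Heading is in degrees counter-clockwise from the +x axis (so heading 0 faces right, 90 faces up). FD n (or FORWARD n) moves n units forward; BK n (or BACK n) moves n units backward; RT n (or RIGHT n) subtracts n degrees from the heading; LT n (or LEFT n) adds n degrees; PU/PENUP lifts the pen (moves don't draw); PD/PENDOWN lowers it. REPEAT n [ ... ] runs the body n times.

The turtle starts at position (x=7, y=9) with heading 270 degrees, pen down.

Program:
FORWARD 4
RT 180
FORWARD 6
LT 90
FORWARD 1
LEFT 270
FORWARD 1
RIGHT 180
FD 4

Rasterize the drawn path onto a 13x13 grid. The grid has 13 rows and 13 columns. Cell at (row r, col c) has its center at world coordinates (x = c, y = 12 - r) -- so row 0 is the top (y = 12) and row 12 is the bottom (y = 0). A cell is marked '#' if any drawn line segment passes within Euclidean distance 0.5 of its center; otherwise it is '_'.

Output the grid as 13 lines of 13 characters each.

Segment 0: (7,9) -> (7,5)
Segment 1: (7,5) -> (7,11)
Segment 2: (7,11) -> (6,11)
Segment 3: (6,11) -> (6,12)
Segment 4: (6,12) -> (6,8)

Answer: ______#______
______##_____
______##_____
______##_____
______##_____
_______#_____
_______#_____
_______#_____
_____________
_____________
_____________
_____________
_____________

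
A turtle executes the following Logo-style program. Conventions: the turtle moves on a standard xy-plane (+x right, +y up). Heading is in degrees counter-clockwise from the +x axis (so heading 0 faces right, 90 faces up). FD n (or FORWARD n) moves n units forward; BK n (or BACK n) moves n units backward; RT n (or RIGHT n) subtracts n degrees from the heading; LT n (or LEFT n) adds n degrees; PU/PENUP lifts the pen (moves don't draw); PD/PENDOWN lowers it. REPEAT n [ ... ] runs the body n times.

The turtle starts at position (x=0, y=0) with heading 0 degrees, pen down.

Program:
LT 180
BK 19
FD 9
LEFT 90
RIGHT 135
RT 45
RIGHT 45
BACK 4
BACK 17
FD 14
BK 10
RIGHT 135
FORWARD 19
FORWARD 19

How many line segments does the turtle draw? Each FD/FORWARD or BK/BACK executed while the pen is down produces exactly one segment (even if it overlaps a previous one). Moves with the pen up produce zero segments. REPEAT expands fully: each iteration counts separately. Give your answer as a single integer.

Executing turtle program step by step:
Start: pos=(0,0), heading=0, pen down
LT 180: heading 0 -> 180
BK 19: (0,0) -> (19,0) [heading=180, draw]
FD 9: (19,0) -> (10,0) [heading=180, draw]
LT 90: heading 180 -> 270
RT 135: heading 270 -> 135
RT 45: heading 135 -> 90
RT 45: heading 90 -> 45
BK 4: (10,0) -> (7.172,-2.828) [heading=45, draw]
BK 17: (7.172,-2.828) -> (-4.849,-14.849) [heading=45, draw]
FD 14: (-4.849,-14.849) -> (5.05,-4.95) [heading=45, draw]
BK 10: (5.05,-4.95) -> (-2.021,-12.021) [heading=45, draw]
RT 135: heading 45 -> 270
FD 19: (-2.021,-12.021) -> (-2.021,-31.021) [heading=270, draw]
FD 19: (-2.021,-31.021) -> (-2.021,-50.021) [heading=270, draw]
Final: pos=(-2.021,-50.021), heading=270, 8 segment(s) drawn
Segments drawn: 8

Answer: 8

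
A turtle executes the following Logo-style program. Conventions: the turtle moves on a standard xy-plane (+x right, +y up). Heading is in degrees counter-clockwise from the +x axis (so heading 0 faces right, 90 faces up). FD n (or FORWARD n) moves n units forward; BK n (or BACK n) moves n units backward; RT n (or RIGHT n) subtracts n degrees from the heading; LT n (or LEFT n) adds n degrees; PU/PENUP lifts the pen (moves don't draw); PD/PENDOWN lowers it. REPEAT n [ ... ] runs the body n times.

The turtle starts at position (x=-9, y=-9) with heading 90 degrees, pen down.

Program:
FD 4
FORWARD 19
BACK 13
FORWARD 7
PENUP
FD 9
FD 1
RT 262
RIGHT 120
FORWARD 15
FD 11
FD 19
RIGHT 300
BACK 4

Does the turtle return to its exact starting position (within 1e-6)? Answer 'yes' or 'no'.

Answer: no

Derivation:
Executing turtle program step by step:
Start: pos=(-9,-9), heading=90, pen down
FD 4: (-9,-9) -> (-9,-5) [heading=90, draw]
FD 19: (-9,-5) -> (-9,14) [heading=90, draw]
BK 13: (-9,14) -> (-9,1) [heading=90, draw]
FD 7: (-9,1) -> (-9,8) [heading=90, draw]
PU: pen up
FD 9: (-9,8) -> (-9,17) [heading=90, move]
FD 1: (-9,17) -> (-9,18) [heading=90, move]
RT 262: heading 90 -> 188
RT 120: heading 188 -> 68
FD 15: (-9,18) -> (-3.381,31.908) [heading=68, move]
FD 11: (-3.381,31.908) -> (0.74,42.107) [heading=68, move]
FD 19: (0.74,42.107) -> (7.857,59.723) [heading=68, move]
RT 300: heading 68 -> 128
BK 4: (7.857,59.723) -> (10.32,56.571) [heading=128, move]
Final: pos=(10.32,56.571), heading=128, 4 segment(s) drawn

Start position: (-9, -9)
Final position: (10.32, 56.571)
Distance = 68.358; >= 1e-6 -> NOT closed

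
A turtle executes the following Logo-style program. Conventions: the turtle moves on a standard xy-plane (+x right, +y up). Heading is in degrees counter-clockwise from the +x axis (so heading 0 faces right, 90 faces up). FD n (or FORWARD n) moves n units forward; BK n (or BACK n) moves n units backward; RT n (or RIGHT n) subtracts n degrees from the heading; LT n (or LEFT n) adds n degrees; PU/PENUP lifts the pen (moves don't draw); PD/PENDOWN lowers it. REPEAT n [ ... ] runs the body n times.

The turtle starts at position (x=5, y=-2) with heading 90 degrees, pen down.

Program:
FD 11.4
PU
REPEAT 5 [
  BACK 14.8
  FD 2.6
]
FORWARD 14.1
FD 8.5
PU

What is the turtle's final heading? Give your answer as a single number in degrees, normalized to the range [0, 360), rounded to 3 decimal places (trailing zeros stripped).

Executing turtle program step by step:
Start: pos=(5,-2), heading=90, pen down
FD 11.4: (5,-2) -> (5,9.4) [heading=90, draw]
PU: pen up
REPEAT 5 [
  -- iteration 1/5 --
  BK 14.8: (5,9.4) -> (5,-5.4) [heading=90, move]
  FD 2.6: (5,-5.4) -> (5,-2.8) [heading=90, move]
  -- iteration 2/5 --
  BK 14.8: (5,-2.8) -> (5,-17.6) [heading=90, move]
  FD 2.6: (5,-17.6) -> (5,-15) [heading=90, move]
  -- iteration 3/5 --
  BK 14.8: (5,-15) -> (5,-29.8) [heading=90, move]
  FD 2.6: (5,-29.8) -> (5,-27.2) [heading=90, move]
  -- iteration 4/5 --
  BK 14.8: (5,-27.2) -> (5,-42) [heading=90, move]
  FD 2.6: (5,-42) -> (5,-39.4) [heading=90, move]
  -- iteration 5/5 --
  BK 14.8: (5,-39.4) -> (5,-54.2) [heading=90, move]
  FD 2.6: (5,-54.2) -> (5,-51.6) [heading=90, move]
]
FD 14.1: (5,-51.6) -> (5,-37.5) [heading=90, move]
FD 8.5: (5,-37.5) -> (5,-29) [heading=90, move]
PU: pen up
Final: pos=(5,-29), heading=90, 1 segment(s) drawn

Answer: 90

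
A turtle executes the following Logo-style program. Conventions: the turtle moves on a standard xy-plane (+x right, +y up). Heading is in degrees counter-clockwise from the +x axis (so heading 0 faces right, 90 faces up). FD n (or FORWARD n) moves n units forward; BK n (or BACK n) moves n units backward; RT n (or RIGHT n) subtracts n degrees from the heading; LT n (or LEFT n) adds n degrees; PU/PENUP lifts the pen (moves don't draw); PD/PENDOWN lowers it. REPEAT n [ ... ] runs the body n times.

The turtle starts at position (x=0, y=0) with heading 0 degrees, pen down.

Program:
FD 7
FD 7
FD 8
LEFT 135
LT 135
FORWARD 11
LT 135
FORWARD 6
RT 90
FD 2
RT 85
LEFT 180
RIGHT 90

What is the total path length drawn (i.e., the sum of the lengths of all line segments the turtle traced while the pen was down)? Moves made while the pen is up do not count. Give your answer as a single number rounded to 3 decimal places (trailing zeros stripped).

Answer: 41

Derivation:
Executing turtle program step by step:
Start: pos=(0,0), heading=0, pen down
FD 7: (0,0) -> (7,0) [heading=0, draw]
FD 7: (7,0) -> (14,0) [heading=0, draw]
FD 8: (14,0) -> (22,0) [heading=0, draw]
LT 135: heading 0 -> 135
LT 135: heading 135 -> 270
FD 11: (22,0) -> (22,-11) [heading=270, draw]
LT 135: heading 270 -> 45
FD 6: (22,-11) -> (26.243,-6.757) [heading=45, draw]
RT 90: heading 45 -> 315
FD 2: (26.243,-6.757) -> (27.657,-8.172) [heading=315, draw]
RT 85: heading 315 -> 230
LT 180: heading 230 -> 50
RT 90: heading 50 -> 320
Final: pos=(27.657,-8.172), heading=320, 6 segment(s) drawn

Segment lengths:
  seg 1: (0,0) -> (7,0), length = 7
  seg 2: (7,0) -> (14,0), length = 7
  seg 3: (14,0) -> (22,0), length = 8
  seg 4: (22,0) -> (22,-11), length = 11
  seg 5: (22,-11) -> (26.243,-6.757), length = 6
  seg 6: (26.243,-6.757) -> (27.657,-8.172), length = 2
Total = 41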